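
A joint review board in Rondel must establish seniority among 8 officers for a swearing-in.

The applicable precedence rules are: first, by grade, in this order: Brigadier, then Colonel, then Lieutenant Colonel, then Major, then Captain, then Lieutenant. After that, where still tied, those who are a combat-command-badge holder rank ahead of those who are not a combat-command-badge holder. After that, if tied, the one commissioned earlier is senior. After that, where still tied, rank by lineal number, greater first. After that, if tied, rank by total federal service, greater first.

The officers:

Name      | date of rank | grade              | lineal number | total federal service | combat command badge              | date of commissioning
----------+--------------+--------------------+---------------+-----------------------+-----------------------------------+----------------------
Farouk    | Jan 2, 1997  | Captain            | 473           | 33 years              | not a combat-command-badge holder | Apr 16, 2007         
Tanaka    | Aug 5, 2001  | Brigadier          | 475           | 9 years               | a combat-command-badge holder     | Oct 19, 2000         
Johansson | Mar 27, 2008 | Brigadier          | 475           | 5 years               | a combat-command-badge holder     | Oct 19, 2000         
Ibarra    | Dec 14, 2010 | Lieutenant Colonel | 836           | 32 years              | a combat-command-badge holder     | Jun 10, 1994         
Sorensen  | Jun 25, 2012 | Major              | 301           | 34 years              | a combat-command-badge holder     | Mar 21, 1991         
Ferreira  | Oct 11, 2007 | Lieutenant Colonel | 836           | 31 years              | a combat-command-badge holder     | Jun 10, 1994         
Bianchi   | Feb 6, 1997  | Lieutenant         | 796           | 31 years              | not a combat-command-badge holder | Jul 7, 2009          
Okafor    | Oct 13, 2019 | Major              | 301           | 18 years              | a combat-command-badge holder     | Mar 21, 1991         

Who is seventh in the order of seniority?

Farouk

By grade: Tanaka and Johansson (Brigadier); then Ibarra and Ferreira (Lieutenant Colonel); then Sorensen and Okafor (Major); then Farouk (Captain); then Bianchi (Lieutenant).
Tanaka and Johansson are each a combat-command-badge holder, so the next rule applies.
Tanaka and Johansson both have date of commissioning Oct 19, 2000, so the next rule applies.
Tanaka and Johansson both have lineal number 475, so the next rule applies.
Among Tanaka and Johansson, by total federal service (higher first): Tanaka (9 years) before Johansson (5 years).
Ibarra and Ferreira are each a combat-command-badge holder, so the next rule applies.
Ibarra and Ferreira both have date of commissioning Jun 10, 1994, so the next rule applies.
Ibarra and Ferreira both have lineal number 836, so the next rule applies.
Among Ibarra and Ferreira, by total federal service (higher first): Ibarra (32 years) before Ferreira (31 years).
Sorensen and Okafor are each a combat-command-badge holder, so the next rule applies.
Sorensen and Okafor both have date of commissioning Mar 21, 1991, so the next rule applies.
Sorensen and Okafor both have lineal number 301, so the next rule applies.
Among Sorensen and Okafor, by total federal service (higher first): Sorensen (34 years) before Okafor (18 years).
Order: Tanaka, Johansson, Ibarra, Ferreira, Sorensen, Okafor, Farouk, Bianchi.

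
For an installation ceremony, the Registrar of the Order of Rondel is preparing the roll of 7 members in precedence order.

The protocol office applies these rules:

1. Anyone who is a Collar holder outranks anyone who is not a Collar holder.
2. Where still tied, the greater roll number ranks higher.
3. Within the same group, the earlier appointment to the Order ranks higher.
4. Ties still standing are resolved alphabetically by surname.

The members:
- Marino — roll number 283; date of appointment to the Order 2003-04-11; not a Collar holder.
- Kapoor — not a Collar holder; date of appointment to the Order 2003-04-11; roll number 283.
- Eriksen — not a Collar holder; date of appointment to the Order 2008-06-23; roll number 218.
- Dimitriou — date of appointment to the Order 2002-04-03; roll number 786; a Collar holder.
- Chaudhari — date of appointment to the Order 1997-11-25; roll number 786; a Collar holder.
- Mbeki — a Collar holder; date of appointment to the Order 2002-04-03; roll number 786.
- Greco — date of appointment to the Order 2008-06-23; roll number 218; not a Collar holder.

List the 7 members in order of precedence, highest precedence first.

Chaudhari, Dimitriou, Mbeki, Kapoor, Marino, Eriksen, Greco

By the first rule: Chaudhari, Dimitriou and Mbeki (each a Collar holder); then Kapoor, Marino, Eriksen and Greco (each not a Collar holder).
Chaudhari, Dimitriou and Mbeki all have roll number 786, so the next rule applies.
Among Chaudhari, Dimitriou and Mbeki, by date of appointment to the Order (earlier first): Chaudhari (1997-11-25) before Dimitriou and Mbeki (2002-04-03).
Among Dimitriou and Mbeki, alphabetically by surname: Dimitriou before Mbeki.
Among Kapoor, Marino, Eriksen and Greco, by roll number (higher first): Kapoor and Marino (283) before Eriksen and Greco (218).
Kapoor and Marino both have date of appointment to the Order 2003-04-11, so the next rule applies.
Among Kapoor and Marino, alphabetically by surname: Kapoor before Marino.
Eriksen and Greco both have date of appointment to the Order 2008-06-23, so the next rule applies.
Among Eriksen and Greco, alphabetically by surname: Eriksen before Greco.
Full order: Chaudhari, Dimitriou, Mbeki, Kapoor, Marino, Eriksen, Greco.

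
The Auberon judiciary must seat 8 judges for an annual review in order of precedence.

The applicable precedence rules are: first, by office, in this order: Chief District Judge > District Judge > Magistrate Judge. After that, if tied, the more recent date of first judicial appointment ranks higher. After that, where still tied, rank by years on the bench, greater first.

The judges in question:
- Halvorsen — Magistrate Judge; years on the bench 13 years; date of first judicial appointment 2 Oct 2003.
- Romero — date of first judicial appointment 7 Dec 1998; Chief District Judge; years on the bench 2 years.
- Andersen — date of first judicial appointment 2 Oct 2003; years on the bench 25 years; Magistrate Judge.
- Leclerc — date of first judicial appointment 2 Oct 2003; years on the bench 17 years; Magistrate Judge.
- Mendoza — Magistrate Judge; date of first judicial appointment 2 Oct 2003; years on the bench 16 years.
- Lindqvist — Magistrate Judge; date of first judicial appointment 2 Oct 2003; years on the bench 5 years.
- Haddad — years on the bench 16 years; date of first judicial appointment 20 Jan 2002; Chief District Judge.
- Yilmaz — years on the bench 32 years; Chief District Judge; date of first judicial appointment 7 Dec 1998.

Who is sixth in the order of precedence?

Mendoza

By office: Haddad, Yilmaz and Romero (Chief District Judge); then Andersen, Leclerc, Mendoza, Halvorsen and Lindqvist (Magistrate Judge).
Among Haddad, Yilmaz and Romero, by date of first judicial appointment (later first): Haddad (20 Jan 2002) before Yilmaz and Romero (7 Dec 1998).
Among Yilmaz and Romero, by years on the bench (higher first): Yilmaz (32 years) before Romero (2 years).
Andersen, Leclerc, Mendoza, Halvorsen and Lindqvist all have date of first judicial appointment 2 Oct 2003, so the next rule applies.
Among Andersen, Leclerc, Mendoza, Halvorsen and Lindqvist, by years on the bench (higher first): Andersen (25 years) before Leclerc (17 years) before Mendoza (16 years) before Halvorsen (13 years) before Lindqvist (5 years).
Order: Haddad, Yilmaz, Romero, Andersen, Leclerc, Mendoza, Halvorsen, Lindqvist.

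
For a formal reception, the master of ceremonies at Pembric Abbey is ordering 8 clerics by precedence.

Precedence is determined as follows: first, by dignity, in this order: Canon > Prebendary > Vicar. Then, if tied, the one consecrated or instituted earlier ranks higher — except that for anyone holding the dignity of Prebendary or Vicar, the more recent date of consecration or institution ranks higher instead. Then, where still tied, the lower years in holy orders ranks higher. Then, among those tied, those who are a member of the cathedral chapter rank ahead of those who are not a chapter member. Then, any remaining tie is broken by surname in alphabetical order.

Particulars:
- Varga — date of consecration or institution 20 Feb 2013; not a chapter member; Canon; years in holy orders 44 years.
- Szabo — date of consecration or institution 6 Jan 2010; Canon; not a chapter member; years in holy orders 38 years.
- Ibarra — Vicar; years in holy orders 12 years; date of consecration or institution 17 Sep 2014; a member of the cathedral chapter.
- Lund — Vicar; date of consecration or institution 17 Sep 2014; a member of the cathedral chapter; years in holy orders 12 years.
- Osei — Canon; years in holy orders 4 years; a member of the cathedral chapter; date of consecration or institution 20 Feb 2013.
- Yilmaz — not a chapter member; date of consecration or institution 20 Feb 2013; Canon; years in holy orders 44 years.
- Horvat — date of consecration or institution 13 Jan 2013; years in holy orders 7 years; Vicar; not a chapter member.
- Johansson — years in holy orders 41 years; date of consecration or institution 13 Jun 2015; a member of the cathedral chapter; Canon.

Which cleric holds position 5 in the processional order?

Johansson

By dignity: Szabo, Osei, Varga, Yilmaz and Johansson (Canon); then Ibarra, Lund and Horvat (Vicar).
Among Szabo, Osei, Varga, Yilmaz and Johansson, by date of consecration or institution (earlier first): Szabo (6 Jan 2010) before Osei, Varga and Yilmaz (20 Feb 2013) before Johansson (13 Jun 2015).
Among Osei, Varga and Yilmaz, by years in holy orders (lower first): Osei (4 years) before Varga and Yilmaz (44 years).
Varga and Yilmaz are each not a chapter member, so the next rule applies.
Among Varga and Yilmaz, alphabetically by surname: Varga before Yilmaz.
Among Ibarra, Lund and Horvat, by date of consecration or institution (later first) (reversed rule for this group): Ibarra and Lund (17 Sep 2014) before Horvat (13 Jan 2013).
Ibarra and Lund both have years in holy orders 12 years, so the next rule applies.
Ibarra and Lund are each a member of the cathedral chapter, so the next rule applies.
Among Ibarra and Lund, alphabetically by surname: Ibarra before Lund.
Order: Szabo, Osei, Varga, Yilmaz, Johansson, Ibarra, Lund, Horvat.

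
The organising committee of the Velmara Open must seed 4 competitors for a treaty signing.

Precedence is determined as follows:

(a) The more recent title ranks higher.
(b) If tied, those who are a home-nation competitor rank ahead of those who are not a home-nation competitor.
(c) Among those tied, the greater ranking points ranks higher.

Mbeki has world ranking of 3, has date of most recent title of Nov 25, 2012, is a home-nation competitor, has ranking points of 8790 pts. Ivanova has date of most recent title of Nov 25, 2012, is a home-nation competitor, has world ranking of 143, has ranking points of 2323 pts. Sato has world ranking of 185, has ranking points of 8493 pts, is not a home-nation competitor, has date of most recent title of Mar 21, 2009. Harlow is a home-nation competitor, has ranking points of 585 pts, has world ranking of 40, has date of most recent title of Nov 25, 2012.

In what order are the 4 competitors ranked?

By date of most recent title (later first): Mbeki, Ivanova and Harlow (each Nov 25, 2012); then Sato (Mar 21, 2009).
Mbeki, Ivanova and Harlow are each a home-nation competitor, so the next rule applies.
Among Mbeki, Ivanova and Harlow, by ranking points (higher first): Mbeki (8790 pts) before Ivanova (2323 pts) before Harlow (585 pts).
Full order: Mbeki, Ivanova, Harlow, Sato.

Mbeki, Ivanova, Harlow, Sato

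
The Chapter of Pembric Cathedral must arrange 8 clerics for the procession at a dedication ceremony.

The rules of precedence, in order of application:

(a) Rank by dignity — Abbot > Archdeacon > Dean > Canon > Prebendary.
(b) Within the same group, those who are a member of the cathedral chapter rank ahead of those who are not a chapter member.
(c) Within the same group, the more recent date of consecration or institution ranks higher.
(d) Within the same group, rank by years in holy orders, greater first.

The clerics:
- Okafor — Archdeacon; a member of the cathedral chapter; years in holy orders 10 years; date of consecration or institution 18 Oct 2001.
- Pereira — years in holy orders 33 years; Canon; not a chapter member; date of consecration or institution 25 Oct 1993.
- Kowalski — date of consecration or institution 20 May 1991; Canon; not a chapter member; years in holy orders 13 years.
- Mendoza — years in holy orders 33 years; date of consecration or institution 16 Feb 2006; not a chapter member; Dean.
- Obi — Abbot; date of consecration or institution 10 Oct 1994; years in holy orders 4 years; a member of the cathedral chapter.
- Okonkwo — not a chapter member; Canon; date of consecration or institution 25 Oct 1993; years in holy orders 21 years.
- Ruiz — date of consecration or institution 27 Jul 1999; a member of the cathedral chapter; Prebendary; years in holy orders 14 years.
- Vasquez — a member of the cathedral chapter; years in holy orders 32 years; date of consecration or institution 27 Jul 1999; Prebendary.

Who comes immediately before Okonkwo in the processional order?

Pereira

By dignity: Obi (Abbot); then Okafor (Archdeacon); then Mendoza (Dean); then Pereira, Okonkwo and Kowalski (Canon); then Vasquez and Ruiz (Prebendary).
Pereira, Okonkwo and Kowalski are each not a chapter member, so the next rule applies.
Among Pereira, Okonkwo and Kowalski, by date of consecration or institution (later first): Pereira and Okonkwo (25 Oct 1993) before Kowalski (20 May 1991).
Among Pereira and Okonkwo, by years in holy orders (higher first): Pereira (33 years) before Okonkwo (21 years).
Vasquez and Ruiz are each a member of the cathedral chapter, so the next rule applies.
Vasquez and Ruiz both have date of consecration or institution 27 Jul 1999, so the next rule applies.
Among Vasquez and Ruiz, by years in holy orders (higher first): Vasquez (32 years) before Ruiz (14 years).
Order: Obi, Okafor, Mendoza, Pereira, Okonkwo, Kowalski, Vasquez, Ruiz.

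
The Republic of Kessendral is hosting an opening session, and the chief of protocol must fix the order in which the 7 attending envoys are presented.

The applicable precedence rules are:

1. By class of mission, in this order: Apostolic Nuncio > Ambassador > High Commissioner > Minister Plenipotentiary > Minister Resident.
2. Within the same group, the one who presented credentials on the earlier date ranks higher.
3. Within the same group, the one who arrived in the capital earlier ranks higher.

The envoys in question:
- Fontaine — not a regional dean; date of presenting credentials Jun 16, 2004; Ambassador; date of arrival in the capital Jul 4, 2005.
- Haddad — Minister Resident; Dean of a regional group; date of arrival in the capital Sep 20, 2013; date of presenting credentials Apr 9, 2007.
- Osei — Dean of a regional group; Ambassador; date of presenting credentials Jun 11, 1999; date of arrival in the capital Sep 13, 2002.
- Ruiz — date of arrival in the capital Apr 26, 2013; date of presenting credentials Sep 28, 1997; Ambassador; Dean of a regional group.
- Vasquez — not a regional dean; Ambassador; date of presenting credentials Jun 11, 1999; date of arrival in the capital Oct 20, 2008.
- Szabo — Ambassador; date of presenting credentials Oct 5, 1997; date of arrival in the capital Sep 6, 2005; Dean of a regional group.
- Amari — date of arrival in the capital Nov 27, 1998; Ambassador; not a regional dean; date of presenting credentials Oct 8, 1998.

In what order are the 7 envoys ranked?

By class of mission: Ruiz, Szabo, Amari, Osei, Vasquez and Fontaine (Ambassador); then Haddad (Minister Resident).
Among Ruiz, Szabo, Amari, Osei, Vasquez and Fontaine, by date of presenting credentials (earlier first): Ruiz (Sep 28, 1997) before Szabo (Oct 5, 1997) before Amari (Oct 8, 1998) before Osei and Vasquez (Jun 11, 1999) before Fontaine (Jun 16, 2004).
Among Osei and Vasquez, by date of arrival in the capital (earlier first): Osei (Sep 13, 2002) before Vasquez (Oct 20, 2008).
Full order: Ruiz, Szabo, Amari, Osei, Vasquez, Fontaine, Haddad.

Ruiz, Szabo, Amari, Osei, Vasquez, Fontaine, Haddad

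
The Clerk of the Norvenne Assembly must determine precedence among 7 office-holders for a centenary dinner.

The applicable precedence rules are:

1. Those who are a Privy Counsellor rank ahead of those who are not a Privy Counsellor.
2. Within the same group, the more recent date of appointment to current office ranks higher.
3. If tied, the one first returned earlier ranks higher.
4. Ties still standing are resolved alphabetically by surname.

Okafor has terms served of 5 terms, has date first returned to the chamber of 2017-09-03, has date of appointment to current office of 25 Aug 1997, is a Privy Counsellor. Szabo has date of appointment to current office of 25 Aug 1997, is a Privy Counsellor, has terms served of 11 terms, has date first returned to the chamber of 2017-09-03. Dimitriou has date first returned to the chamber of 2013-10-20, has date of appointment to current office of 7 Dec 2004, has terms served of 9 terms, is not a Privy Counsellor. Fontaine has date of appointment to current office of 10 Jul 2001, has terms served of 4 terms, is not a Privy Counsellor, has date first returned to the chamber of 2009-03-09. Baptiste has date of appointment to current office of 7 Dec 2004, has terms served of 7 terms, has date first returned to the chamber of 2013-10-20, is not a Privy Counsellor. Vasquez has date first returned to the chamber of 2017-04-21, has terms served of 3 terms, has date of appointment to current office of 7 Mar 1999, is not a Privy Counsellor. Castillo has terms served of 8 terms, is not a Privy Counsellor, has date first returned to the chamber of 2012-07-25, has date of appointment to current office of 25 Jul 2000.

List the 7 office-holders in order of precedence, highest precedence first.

By the first rule: Okafor and Szabo (both a Privy Counsellor); then Baptiste, Dimitriou, Fontaine, Castillo and Vasquez (each not a Privy Counsellor).
Okafor and Szabo both have date of appointment to current office 25 Aug 1997, so the next rule applies.
Okafor and Szabo both have date first returned to the chamber 2017-09-03, so the next rule applies.
Among Okafor and Szabo, alphabetically by surname: Okafor before Szabo.
Among Baptiste, Dimitriou, Fontaine, Castillo and Vasquez, by date of appointment to current office (later first): Baptiste and Dimitriou (7 Dec 2004) before Fontaine (10 Jul 2001) before Castillo (25 Jul 2000) before Vasquez (7 Mar 1999).
Baptiste and Dimitriou both have date first returned to the chamber 2013-10-20, so the next rule applies.
Among Baptiste and Dimitriou, alphabetically by surname: Baptiste before Dimitriou.
Full order: Okafor, Szabo, Baptiste, Dimitriou, Fontaine, Castillo, Vasquez.

Okafor, Szabo, Baptiste, Dimitriou, Fontaine, Castillo, Vasquez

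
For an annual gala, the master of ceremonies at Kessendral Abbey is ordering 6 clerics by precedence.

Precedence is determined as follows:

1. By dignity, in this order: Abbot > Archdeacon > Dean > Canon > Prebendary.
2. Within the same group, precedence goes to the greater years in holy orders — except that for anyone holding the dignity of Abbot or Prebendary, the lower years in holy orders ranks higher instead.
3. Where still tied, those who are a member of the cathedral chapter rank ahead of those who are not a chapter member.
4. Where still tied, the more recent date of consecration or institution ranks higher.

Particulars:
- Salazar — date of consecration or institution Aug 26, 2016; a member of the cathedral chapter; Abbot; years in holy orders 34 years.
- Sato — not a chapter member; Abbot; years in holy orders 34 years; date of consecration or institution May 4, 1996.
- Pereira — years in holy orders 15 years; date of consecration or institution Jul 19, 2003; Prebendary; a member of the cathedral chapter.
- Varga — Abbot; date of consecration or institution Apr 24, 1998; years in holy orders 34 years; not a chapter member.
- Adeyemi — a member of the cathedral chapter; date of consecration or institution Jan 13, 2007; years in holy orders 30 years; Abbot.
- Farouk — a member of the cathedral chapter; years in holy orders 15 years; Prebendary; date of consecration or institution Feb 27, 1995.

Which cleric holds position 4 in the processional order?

By dignity: Adeyemi, Salazar, Varga and Sato (Abbot); then Pereira and Farouk (Prebendary).
Among Adeyemi, Salazar, Varga and Sato, by years in holy orders (lower first) (reversed rule for this group): Adeyemi (30 years) before Salazar, Varga and Sato (34 years).
Among Salazar, Varga and Sato, a member of the cathedral chapter before not a chapter member: Salazar (a member of the cathedral chapter) before Varga and Sato (not a chapter member).
Among Varga and Sato, by date of consecration or institution (later first): Varga (Apr 24, 1998) before Sato (May 4, 1996).
Pereira and Farouk both have years in holy orders 15 years, so the next rule applies.
Pereira and Farouk are each a member of the cathedral chapter, so the next rule applies.
Among Pereira and Farouk, by date of consecration or institution (later first): Pereira (Jul 19, 2003) before Farouk (Feb 27, 1995).
Order: Adeyemi, Salazar, Varga, Sato, Pereira, Farouk.

Sato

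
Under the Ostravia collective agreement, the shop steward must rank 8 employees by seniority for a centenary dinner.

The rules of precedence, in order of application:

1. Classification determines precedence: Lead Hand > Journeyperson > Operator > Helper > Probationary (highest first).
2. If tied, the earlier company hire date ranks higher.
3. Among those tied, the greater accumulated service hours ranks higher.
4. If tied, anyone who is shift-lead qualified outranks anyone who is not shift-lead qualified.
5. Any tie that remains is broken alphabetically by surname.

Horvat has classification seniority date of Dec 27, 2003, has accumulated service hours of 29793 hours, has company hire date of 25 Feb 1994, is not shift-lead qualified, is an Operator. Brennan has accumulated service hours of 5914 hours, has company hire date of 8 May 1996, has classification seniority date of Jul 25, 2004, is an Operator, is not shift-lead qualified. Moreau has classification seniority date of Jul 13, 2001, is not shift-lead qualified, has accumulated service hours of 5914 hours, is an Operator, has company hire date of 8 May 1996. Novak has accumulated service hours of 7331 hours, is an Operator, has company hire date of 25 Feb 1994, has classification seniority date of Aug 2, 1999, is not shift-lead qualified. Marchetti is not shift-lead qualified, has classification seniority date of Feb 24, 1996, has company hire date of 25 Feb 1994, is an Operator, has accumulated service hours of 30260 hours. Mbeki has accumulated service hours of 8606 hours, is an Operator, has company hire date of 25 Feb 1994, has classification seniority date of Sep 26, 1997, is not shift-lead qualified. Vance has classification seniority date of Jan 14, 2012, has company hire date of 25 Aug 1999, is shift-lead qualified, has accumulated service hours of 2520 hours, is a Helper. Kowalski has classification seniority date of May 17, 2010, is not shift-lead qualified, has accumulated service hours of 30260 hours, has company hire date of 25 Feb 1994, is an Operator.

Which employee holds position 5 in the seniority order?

Novak

By classification: Kowalski, Marchetti, Horvat, Mbeki, Novak, Brennan and Moreau (Operator); then Vance (Helper).
Among Kowalski, Marchetti, Horvat, Mbeki, Novak, Brennan and Moreau, by company hire date (earlier first): Kowalski, Marchetti, Horvat, Mbeki and Novak (25 Feb 1994) before Brennan and Moreau (8 May 1996).
Among Kowalski, Marchetti, Horvat, Mbeki and Novak, by accumulated service hours (higher first): Kowalski and Marchetti (30260 hours) before Horvat (29793 hours) before Mbeki (8606 hours) before Novak (7331 hours).
Kowalski and Marchetti are each not shift-lead qualified, so the next rule applies.
Among Kowalski and Marchetti, alphabetically by surname: Kowalski before Marchetti.
Brennan and Moreau both have accumulated service hours 5914 hours, so the next rule applies.
Brennan and Moreau are each not shift-lead qualified, so the next rule applies.
Among Brennan and Moreau, alphabetically by surname: Brennan before Moreau.
Order: Kowalski, Marchetti, Horvat, Mbeki, Novak, Brennan, Moreau, Vance.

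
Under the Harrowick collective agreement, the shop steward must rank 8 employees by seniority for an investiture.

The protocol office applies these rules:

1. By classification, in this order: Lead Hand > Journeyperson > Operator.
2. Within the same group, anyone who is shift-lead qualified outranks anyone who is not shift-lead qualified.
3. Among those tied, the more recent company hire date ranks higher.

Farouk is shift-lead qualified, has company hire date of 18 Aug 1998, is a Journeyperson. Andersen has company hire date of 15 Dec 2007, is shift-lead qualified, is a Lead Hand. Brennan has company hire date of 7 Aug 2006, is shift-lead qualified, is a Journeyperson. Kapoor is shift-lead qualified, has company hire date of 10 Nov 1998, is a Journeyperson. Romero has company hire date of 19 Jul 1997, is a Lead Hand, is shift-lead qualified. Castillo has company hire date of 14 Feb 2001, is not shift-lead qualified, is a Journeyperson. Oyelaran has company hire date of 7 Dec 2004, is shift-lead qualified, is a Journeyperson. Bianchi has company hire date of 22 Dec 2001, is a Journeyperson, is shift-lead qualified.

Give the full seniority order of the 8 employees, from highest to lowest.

By classification: Andersen and Romero (Lead Hand); then Brennan, Oyelaran, Bianchi, Kapoor, Farouk and Castillo (Journeyperson).
Andersen and Romero are each shift-lead qualified, so the next rule applies.
Among Andersen and Romero, by company hire date (later first): Andersen (15 Dec 2007) before Romero (19 Jul 1997).
Among Brennan, Oyelaran, Bianchi, Kapoor, Farouk and Castillo, shift-lead qualified before not shift-lead qualified: Brennan, Oyelaran, Bianchi, Kapoor and Farouk (shift-lead qualified) before Castillo (not shift-lead qualified).
Among Brennan, Oyelaran, Bianchi, Kapoor and Farouk, by company hire date (later first): Brennan (7 Aug 2006) before Oyelaran (7 Dec 2004) before Bianchi (22 Dec 2001) before Kapoor (10 Nov 1998) before Farouk (18 Aug 1998).
Full order: Andersen, Romero, Brennan, Oyelaran, Bianchi, Kapoor, Farouk, Castillo.

Andersen, Romero, Brennan, Oyelaran, Bianchi, Kapoor, Farouk, Castillo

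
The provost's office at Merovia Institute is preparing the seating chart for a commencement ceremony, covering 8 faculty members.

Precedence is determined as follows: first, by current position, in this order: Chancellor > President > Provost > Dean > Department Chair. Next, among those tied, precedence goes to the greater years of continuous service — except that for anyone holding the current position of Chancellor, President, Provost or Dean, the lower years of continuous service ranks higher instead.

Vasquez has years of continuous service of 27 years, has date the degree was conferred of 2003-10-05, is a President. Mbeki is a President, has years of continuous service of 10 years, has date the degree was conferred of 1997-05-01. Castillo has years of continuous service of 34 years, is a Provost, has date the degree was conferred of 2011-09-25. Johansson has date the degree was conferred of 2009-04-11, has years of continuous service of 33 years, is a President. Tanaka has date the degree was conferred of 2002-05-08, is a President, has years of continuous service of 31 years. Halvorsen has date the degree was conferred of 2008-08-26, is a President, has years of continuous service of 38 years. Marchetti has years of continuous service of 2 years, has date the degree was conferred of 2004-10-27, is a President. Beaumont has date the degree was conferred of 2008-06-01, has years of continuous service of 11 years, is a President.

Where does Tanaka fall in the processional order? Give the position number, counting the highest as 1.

By current position: Marchetti, Mbeki, Beaumont, Vasquez, Tanaka, Johansson and Halvorsen (President); then Castillo (Provost).
Among Marchetti, Mbeki, Beaumont, Vasquez, Tanaka, Johansson and Halvorsen, by years of continuous service (lower first) (reversed rule for this group): Marchetti (2 years) before Mbeki (10 years) before Beaumont (11 years) before Vasquez (27 years) before Tanaka (31 years) before Johansson (33 years) before Halvorsen (38 years).
Order: Marchetti, Mbeki, Beaumont, Vasquez, Tanaka, Johansson, Halvorsen, Castillo. So position 5.

5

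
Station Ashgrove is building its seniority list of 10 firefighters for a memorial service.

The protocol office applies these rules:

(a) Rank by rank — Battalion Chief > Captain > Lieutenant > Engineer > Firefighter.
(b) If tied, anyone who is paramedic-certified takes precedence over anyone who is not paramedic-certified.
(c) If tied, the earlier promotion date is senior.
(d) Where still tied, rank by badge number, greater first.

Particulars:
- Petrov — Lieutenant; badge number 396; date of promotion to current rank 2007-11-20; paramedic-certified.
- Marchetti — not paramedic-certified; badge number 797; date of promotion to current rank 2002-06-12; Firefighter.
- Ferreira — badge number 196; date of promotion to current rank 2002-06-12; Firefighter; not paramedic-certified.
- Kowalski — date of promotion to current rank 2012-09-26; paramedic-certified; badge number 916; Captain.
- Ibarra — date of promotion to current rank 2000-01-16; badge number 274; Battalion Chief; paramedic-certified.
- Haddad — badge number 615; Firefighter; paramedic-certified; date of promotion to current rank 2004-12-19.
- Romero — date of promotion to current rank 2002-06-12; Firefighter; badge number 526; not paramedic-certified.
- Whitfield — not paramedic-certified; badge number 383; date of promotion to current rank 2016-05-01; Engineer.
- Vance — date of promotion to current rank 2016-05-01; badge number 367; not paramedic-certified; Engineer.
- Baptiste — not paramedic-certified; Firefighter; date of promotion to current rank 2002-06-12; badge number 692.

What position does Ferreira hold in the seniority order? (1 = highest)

By rank: Ibarra (Battalion Chief); then Kowalski (Captain); then Petrov (Lieutenant); then Whitfield and Vance (Engineer); then Haddad, Marchetti, Baptiste, Romero and Ferreira (Firefighter).
Whitfield and Vance are each not paramedic-certified, so the next rule applies.
Whitfield and Vance both have date of promotion to current rank 2016-05-01, so the next rule applies.
Among Whitfield and Vance, by badge number (higher first): Whitfield (383) before Vance (367).
Among Haddad, Marchetti, Baptiste, Romero and Ferreira, paramedic-certified before not paramedic-certified: Haddad (paramedic-certified) before Marchetti, Baptiste, Romero and Ferreira (not paramedic-certified).
Marchetti, Baptiste, Romero and Ferreira all have date of promotion to current rank 2002-06-12, so the next rule applies.
Among Marchetti, Baptiste, Romero and Ferreira, by badge number (higher first): Marchetti (797) before Baptiste (692) before Romero (526) before Ferreira (196).
Order: Ibarra, Kowalski, Petrov, Whitfield, Vance, Haddad, Marchetti, Baptiste, Romero, Ferreira. So position 10.

10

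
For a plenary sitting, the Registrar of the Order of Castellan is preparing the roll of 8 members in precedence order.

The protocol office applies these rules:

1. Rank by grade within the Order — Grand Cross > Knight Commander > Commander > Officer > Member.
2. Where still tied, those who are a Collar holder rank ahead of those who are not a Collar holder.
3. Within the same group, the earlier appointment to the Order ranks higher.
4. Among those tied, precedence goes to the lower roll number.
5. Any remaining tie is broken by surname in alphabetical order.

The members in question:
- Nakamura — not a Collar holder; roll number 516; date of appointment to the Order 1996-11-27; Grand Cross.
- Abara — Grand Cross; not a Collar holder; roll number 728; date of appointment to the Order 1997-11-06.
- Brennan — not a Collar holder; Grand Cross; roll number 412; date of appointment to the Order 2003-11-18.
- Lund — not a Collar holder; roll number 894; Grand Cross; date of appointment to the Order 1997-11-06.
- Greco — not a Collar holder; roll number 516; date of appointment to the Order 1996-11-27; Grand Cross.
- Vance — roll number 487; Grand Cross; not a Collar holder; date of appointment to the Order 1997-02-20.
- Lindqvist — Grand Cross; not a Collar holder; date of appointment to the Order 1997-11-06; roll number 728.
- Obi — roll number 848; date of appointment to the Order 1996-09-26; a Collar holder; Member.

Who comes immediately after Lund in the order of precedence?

Brennan

By grade within the Order: Greco, Nakamura, Vance, Abara, Lindqvist, Lund and Brennan (Grand Cross); then Obi (Member).
Greco, Nakamura, Vance, Abara, Lindqvist, Lund and Brennan are each not a Collar holder, so the next rule applies.
Among Greco, Nakamura, Vance, Abara, Lindqvist, Lund and Brennan, by date of appointment to the Order (earlier first): Greco and Nakamura (1996-11-27) before Vance (1997-02-20) before Abara, Lindqvist and Lund (1997-11-06) before Brennan (2003-11-18).
Greco and Nakamura both have roll number 516, so the next rule applies.
Among Greco and Nakamura, alphabetically by surname: Greco before Nakamura.
Among Abara, Lindqvist and Lund, by roll number (lower first): Abara and Lindqvist (728) before Lund (894).
Among Abara and Lindqvist, alphabetically by surname: Abara before Lindqvist.
Order: Greco, Nakamura, Vance, Abara, Lindqvist, Lund, Brennan, Obi.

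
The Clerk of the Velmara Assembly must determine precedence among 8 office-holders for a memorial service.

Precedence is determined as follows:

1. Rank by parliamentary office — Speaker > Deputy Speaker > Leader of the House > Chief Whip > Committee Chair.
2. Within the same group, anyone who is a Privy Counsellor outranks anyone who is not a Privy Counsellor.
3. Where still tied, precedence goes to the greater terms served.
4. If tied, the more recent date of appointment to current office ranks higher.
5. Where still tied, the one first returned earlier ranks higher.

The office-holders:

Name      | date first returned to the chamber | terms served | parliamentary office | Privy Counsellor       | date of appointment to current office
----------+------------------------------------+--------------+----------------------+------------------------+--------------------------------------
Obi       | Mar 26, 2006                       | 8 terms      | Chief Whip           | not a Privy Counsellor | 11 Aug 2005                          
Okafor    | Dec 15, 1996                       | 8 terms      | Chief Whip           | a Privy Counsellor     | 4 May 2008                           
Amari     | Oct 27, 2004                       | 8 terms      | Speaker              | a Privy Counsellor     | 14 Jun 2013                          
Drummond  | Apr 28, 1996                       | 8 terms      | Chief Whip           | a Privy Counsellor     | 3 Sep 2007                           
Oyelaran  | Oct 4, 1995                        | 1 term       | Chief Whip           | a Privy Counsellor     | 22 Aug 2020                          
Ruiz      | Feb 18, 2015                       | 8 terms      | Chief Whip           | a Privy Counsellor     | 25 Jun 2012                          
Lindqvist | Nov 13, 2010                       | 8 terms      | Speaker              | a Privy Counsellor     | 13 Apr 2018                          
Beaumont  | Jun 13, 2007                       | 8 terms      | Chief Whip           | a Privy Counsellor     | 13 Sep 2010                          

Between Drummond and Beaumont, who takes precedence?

By parliamentary office: Lindqvist and Amari (Speaker); then Ruiz, Beaumont, Okafor, Drummond, Oyelaran and Obi (Chief Whip).
Lindqvist and Amari are each a Privy Counsellor, so the next rule applies.
Lindqvist and Amari both have terms served 8 terms, so the next rule applies.
Among Lindqvist and Amari, by date of appointment to current office (later first): Lindqvist (13 Apr 2018) before Amari (14 Jun 2013).
Among Ruiz, Beaumont, Okafor, Drummond, Oyelaran and Obi, a Privy Counsellor before not a Privy Counsellor: Ruiz, Beaumont, Okafor, Drummond and Oyelaran (a Privy Counsellor) before Obi (not a Privy Counsellor).
Among Ruiz, Beaumont, Okafor, Drummond and Oyelaran, by terms served (higher first): Ruiz, Beaumont, Okafor and Drummond (8 terms) before Oyelaran (1 term).
Among Ruiz, Beaumont, Okafor and Drummond, by date of appointment to current office (later first): Ruiz (25 Jun 2012) before Beaumont (13 Sep 2010) before Okafor (4 May 2008) before Drummond (3 Sep 2007).
So Beaumont takes precedence.

Beaumont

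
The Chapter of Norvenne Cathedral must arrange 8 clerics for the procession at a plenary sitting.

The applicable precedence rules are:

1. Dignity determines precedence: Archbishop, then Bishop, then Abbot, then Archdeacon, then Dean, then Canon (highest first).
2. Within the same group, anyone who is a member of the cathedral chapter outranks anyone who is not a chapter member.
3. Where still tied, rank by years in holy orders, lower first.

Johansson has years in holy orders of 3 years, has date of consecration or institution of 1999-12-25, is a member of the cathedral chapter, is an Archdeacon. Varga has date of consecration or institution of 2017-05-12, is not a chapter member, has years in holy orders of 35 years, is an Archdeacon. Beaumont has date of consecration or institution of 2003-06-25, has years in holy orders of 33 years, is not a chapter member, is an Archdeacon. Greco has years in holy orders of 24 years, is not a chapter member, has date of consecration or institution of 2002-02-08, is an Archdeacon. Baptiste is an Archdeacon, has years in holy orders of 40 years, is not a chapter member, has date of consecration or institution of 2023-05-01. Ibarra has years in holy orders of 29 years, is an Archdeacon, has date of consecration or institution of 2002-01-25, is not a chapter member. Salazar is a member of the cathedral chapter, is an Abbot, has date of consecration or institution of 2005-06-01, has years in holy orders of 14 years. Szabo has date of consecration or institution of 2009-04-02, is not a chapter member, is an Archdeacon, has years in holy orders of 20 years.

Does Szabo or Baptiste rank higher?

By dignity: Salazar (Abbot); then Johansson, Szabo, Greco, Ibarra, Beaumont, Varga and Baptiste (Archdeacon).
Among Johansson, Szabo, Greco, Ibarra, Beaumont, Varga and Baptiste, a member of the cathedral chapter before not a chapter member: Johansson (a member of the cathedral chapter) before Szabo, Greco, Ibarra, Beaumont, Varga and Baptiste (not a chapter member).
Among Szabo, Greco, Ibarra, Beaumont, Varga and Baptiste, by years in holy orders (lower first): Szabo (20 years) before Greco (24 years) before Ibarra (29 years) before Beaumont (33 years) before Varga (35 years) before Baptiste (40 years).
So Szabo takes precedence.

Szabo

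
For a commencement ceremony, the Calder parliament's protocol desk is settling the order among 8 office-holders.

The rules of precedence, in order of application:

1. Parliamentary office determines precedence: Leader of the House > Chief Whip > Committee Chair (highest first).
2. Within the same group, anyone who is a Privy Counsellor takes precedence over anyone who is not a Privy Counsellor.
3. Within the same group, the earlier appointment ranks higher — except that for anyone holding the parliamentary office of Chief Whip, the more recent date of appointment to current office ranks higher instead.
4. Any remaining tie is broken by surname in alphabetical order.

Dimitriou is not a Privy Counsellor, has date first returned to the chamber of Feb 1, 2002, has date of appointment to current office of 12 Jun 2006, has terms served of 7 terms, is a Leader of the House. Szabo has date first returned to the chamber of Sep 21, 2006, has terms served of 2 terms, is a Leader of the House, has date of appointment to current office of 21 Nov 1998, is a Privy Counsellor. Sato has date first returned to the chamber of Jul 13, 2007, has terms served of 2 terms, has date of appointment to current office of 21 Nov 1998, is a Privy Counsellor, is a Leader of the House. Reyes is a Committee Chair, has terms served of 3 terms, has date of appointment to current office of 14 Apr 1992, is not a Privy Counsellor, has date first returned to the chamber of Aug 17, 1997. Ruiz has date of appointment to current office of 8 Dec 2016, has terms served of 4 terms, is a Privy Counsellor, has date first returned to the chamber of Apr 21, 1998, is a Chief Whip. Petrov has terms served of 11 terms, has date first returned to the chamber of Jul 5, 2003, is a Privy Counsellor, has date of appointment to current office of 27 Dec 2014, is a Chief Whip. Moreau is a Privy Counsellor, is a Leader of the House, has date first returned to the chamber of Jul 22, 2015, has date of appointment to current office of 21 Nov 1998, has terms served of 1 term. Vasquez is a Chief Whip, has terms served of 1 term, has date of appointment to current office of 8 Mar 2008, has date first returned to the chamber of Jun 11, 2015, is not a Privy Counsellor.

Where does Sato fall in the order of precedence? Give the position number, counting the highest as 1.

By parliamentary office: Moreau, Sato, Szabo and Dimitriou (Leader of the House); then Ruiz, Petrov and Vasquez (Chief Whip); then Reyes (Committee Chair).
Among Moreau, Sato, Szabo and Dimitriou, a Privy Counsellor before not a Privy Counsellor: Moreau, Sato and Szabo (a Privy Counsellor) before Dimitriou (not a Privy Counsellor).
Moreau, Sato and Szabo all have date of appointment to current office 21 Nov 1998, so the next rule applies.
Among Moreau, Sato and Szabo, alphabetically by surname: Moreau before Sato before Szabo.
Among Ruiz, Petrov and Vasquez, a Privy Counsellor before not a Privy Counsellor: Ruiz and Petrov (a Privy Counsellor) before Vasquez (not a Privy Counsellor).
Among Ruiz and Petrov, by date of appointment to current office (later first) (reversed rule for this group): Ruiz (8 Dec 2016) before Petrov (27 Dec 2014).
Order: Moreau, Sato, Szabo, Dimitriou, Ruiz, Petrov, Vasquez, Reyes. So position 2.

2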